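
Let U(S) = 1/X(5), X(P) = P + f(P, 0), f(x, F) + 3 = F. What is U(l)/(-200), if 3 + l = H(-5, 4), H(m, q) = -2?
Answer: -1/400 ≈ -0.0025000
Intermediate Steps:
f(x, F) = -3 + F
l = -5 (l = -3 - 2 = -5)
X(P) = -3 + P (X(P) = P + (-3 + 0) = P - 3 = -3 + P)
U(S) = 1/2 (U(S) = 1/(-3 + 5) = 1/2)
U(l)/(-200) = (1/2)/(-200) = (1/2)*(-1/200) = -1/400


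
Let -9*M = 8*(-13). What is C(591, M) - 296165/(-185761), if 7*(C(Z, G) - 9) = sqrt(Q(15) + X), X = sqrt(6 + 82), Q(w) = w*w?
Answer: 1968014/185761 + sqrt(225 + 2*sqrt(22))/7 ≈ 12.781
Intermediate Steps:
Q(w) = w**2
X = 2*sqrt(22) (X = sqrt(88) = 2*sqrt(22) ≈ 9.3808)
M = 104/9 (M = -8*(-13)/9 = -1/9*(-104) = 104/9 ≈ 11.556)
C(Z, G) = 9 + sqrt(225 + 2*sqrt(22))/7 (C(Z, G) = 9 + sqrt(15**2 + 2*sqrt(22))/7 = 9 + sqrt(225 + 2*sqrt(22))/7)
C(591, M) - 296165/(-185761) = (9 + sqrt(225 + 2*sqrt(22))/7) - 296165/(-185761) = (9 + sqrt(225 + 2*sqrt(22))/7) - 296165*(-1/185761) = (9 + sqrt(225 + 2*sqrt(22))/7) + 296165/185761 = 1968014/185761 + sqrt(225 + 2*sqrt(22))/7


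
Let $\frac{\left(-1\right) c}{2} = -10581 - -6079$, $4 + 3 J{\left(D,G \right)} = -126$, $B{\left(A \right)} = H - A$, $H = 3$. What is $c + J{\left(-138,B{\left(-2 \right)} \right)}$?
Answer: $\frac{26882}{3} \approx 8960.7$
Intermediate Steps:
$B{\left(A \right)} = 3 - A$
$J{\left(D,G \right)} = - \frac{130}{3}$ ($J{\left(D,G \right)} = - \frac{4}{3} + \frac{1}{3} \left(-126\right) = - \frac{4}{3} - 42 = - \frac{130}{3}$)
$c = 9004$ ($c = - 2 \left(-10581 - -6079\right) = - 2 \left(-10581 + 6079\right) = \left(-2\right) \left(-4502\right) = 9004$)
$c + J{\left(-138,B{\left(-2 \right)} \right)} = 9004 - \frac{130}{3} = \frac{26882}{3}$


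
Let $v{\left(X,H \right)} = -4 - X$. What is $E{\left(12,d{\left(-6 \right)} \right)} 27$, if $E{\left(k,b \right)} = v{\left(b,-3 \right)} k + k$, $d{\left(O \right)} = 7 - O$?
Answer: $-5184$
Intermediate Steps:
$E{\left(k,b \right)} = k + k \left(-4 - b\right)$ ($E{\left(k,b \right)} = \left(-4 - b\right) k + k = k \left(-4 - b\right) + k = k + k \left(-4 - b\right)$)
$E{\left(12,d{\left(-6 \right)} \right)} 27 = \left(-1\right) 12 \left(3 + \left(7 - -6\right)\right) 27 = \left(-1\right) 12 \left(3 + \left(7 + 6\right)\right) 27 = \left(-1\right) 12 \left(3 + 13\right) 27 = \left(-1\right) 12 \cdot 16 \cdot 27 = \left(-192\right) 27 = -5184$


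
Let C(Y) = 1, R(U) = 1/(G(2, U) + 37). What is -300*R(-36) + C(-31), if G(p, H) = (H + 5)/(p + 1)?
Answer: -41/4 ≈ -10.250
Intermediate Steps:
G(p, H) = (5 + H)/(1 + p)
R(U) = 1/(116/3 + U/3) (R(U) = 1/((5 + U)/(1 + 2) + 37) = 1/((5 + U)/3 + 37) = 1/((5/3 + U/3) + 37) = 1/(116/3 + U/3))
-300*R(-36) + C(-31) = -900/(116 - 36) + 1 = -900/80 + 1 = -300*3/80 + 1 = -45/4 + 1 = -41/4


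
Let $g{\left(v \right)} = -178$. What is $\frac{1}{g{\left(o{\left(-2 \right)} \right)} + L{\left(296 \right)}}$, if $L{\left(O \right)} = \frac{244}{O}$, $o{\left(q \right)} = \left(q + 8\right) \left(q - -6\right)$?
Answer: $- \frac{74}{13111} \approx -0.0056441$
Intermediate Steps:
$o{\left(q \right)} = \left(6 + q\right) \left(8 + q\right)$ ($o{\left(q \right)} = \left(8 + q\right) \left(q + 6\right) = \left(8 + q\right) \left(6 + q\right) = \left(6 + q\right) \left(8 + q\right)$)
$\frac{1}{g{\left(o{\left(-2 \right)} \right)} + L{\left(296 \right)}} = \frac{1}{-178 + \frac{244}{296}} = \frac{1}{-178 + 244 \cdot \frac{1}{296}} = \frac{1}{-178 + \frac{61}{74}} = \frac{1}{- \frac{13111}{74}} = - \frac{74}{13111}$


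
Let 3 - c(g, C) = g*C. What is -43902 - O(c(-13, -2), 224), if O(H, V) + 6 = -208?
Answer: -43688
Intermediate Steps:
c(g, C) = 3 - C*g (c(g, C) = 3 - g*C = 3 - C*g)
O(H, V) = -214 (O(H, V) = -6 - 208 = -214)
-43902 - O(c(-13, -2), 224) = -43902 - 1*(-214) = -43902 + 214 = -43688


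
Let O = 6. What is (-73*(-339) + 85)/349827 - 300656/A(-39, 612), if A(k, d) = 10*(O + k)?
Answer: 5843654504/6413495 ≈ 911.15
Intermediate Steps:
A(k, d) = 60 + 10*k (A(k, d) = 10*(6 + k) = 60 + 10*k)
(-73*(-339) + 85)/349827 - 300656/A(-39, 612) = (-73*(-339) + 85)/349827 - 300656/(60 + 10*(-39)) = (24747 + 85)*(1/349827) - 300656/(60 - 390) = 24832*(1/349827) - 300656/(-330) = 24832/349827 - 300656*(-1/330) = 24832/349827 + 150328/165 = 5843654504/6413495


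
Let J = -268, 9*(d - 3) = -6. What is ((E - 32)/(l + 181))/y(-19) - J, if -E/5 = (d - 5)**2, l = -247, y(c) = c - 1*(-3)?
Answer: 79577/297 ≈ 267.94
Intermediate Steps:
y(c) = 3 + c (y(c) = c + 3 = 3 + c)
d = 7/3 (d = 3 + (1/9)*(-6) = 3 - 2/3 = 7/3 ≈ 2.3333)
E = -320/9 (E = -5*(7/3 - 5)**2 = -5*(-8/3)**2 = -5*64/9 = -320/9 ≈ -35.556)
((E - 32)/(l + 181))/y(-19) - J = ((-320/9 - 32)/(-247 + 181))/(3 - 19) - 1*(-268) = -608/9/(-66)/(-16) + 268 = -608/9*(-1/66)*(-1/16) + 268 = (304/297)*(-1/16) + 268 = -19/297 + 268 = 79577/297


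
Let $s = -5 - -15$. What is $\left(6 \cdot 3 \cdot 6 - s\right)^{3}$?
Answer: $941192$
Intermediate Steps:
$s = 10$ ($s = -5 + 15 = 10$)
$\left(6 \cdot 3 \cdot 6 - s\right)^{3} = \left(6 \cdot 3 \cdot 6 - 10\right)^{3} = \left(18 \cdot 6 - 10\right)^{3} = \left(108 - 10\right)^{3} = 98^{3} = 941192$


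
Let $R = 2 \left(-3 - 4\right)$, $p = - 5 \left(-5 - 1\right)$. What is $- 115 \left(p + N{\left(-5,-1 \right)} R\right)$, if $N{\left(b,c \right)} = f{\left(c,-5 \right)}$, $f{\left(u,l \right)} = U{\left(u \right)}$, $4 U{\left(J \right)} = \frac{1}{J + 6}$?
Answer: $- \frac{6739}{2} \approx -3369.5$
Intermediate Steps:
$U{\left(J \right)} = \frac{1}{4 \left(6 + J\right)}$ ($U{\left(J \right)} = \frac{1}{4 \left(J + 6\right)} = \frac{1}{4 \left(6 + J\right)}$)
$f{\left(u,l \right)} = \frac{1}{4 \left(6 + u\right)}$
$N{\left(b,c \right)} = \frac{1}{4 \left(6 + c\right)}$
$p = 30$ ($p = \left(-5\right) \left(-6\right) = 30$)
$R = -14$ ($R = 2 \left(-7\right) = -14$)
$- 115 \left(p + N{\left(-5,-1 \right)} R\right) = - 115 \left(30 + \frac{1}{4 \left(6 - 1\right)} \left(-14\right)\right) = - 115 \left(30 + \frac{1}{4 \cdot 5} \left(-14\right)\right) = - 115 \left(30 + \frac{1}{4} \cdot \frac{1}{5} \left(-14\right)\right) = - 115 \left(30 + \frac{1}{20} \left(-14\right)\right) = - 115 \left(30 - \frac{7}{10}\right) = \left(-115\right) \frac{293}{10} = - \frac{6739}{2}$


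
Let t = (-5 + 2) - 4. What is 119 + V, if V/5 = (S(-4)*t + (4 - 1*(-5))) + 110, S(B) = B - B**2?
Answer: 1414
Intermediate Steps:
t = -7 (t = -3 - 4 = -7)
V = 1295 (V = 5*((-4*(1 - 1*(-4))*(-7) + (4 - 1*(-5))) + 110) = 5*((-4*(1 + 4)*(-7) + (4 + 5)) + 110) = 5*((-4*5*(-7) + 9) + 110) = 5*((-20*(-7) + 9) + 110) = 5*((140 + 9) + 110) = 5*(149 + 110) = 5*259 = 1295)
119 + V = 119 + 1295 = 1414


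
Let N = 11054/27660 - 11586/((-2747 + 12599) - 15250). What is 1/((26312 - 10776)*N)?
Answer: 18663585/738228485384 ≈ 2.5282e-5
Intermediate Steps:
N = 95034563/37327170 (N = 11054*(1/27660) - 11586/(9852 - 15250) = 5527/13830 - 11586/(-5398) = 5527/13830 - 11586*(-1/5398) = 5527/13830 + 5793/2699 = 95034563/37327170 ≈ 2.5460)
1/((26312 - 10776)*N) = 1/((26312 - 10776)*(95034563/37327170)) = (37327170/95034563)/15536 = (1/15536)*(37327170/95034563) = 18663585/738228485384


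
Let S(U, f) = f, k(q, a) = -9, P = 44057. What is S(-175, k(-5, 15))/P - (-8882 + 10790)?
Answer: -84060765/44057 ≈ -1908.0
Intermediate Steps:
S(-175, k(-5, 15))/P - (-8882 + 10790) = -9/44057 - (-8882 + 10790) = -9*1/44057 - 1*1908 = -9/44057 - 1908 = -84060765/44057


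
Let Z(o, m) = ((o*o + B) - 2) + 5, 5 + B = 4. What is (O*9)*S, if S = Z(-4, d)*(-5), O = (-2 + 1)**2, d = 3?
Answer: -810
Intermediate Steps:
B = -1 (B = -5 + 4 = -1)
O = 1 (O = (-1)**2 = 1)
Z(o, m) = 2 + o**2 (Z(o, m) = ((o*o - 1) - 2) + 5 = ((o**2 - 1) - 2) + 5 = ((-1 + o**2) - 2) + 5 = (-3 + o**2) + 5 = 2 + o**2)
S = -90 (S = (2 + (-4)**2)*(-5) = (2 + 16)*(-5) = 18*(-5) = -90)
(O*9)*S = (1*9)*(-90) = 9*(-90) = -810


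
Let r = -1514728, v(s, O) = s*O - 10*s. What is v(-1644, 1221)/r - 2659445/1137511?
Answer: -440920839059/430754940502 ≈ -1.0236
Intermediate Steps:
v(s, O) = -10*s + O*s (v(s, O) = O*s - 10*s = -10*s + O*s)
v(-1644, 1221)/r - 2659445/1137511 = -1644*(-10 + 1221)/(-1514728) - 2659445/1137511 = -1644*1211*(-1/1514728) - 2659445*1/1137511 = -1990884*(-1/1514728) - 2659445/1137511 = 497721/378682 - 2659445/1137511 = -440920839059/430754940502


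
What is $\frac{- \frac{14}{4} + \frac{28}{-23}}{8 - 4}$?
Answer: $- \frac{217}{184} \approx -1.1793$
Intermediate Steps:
$\frac{- \frac{14}{4} + \frac{28}{-23}}{8 - 4} = \frac{\left(-14\right) \frac{1}{4} + 28 \left(- \frac{1}{23}\right)}{4} = \left(- \frac{7}{2} - \frac{28}{23}\right) \frac{1}{4} = \left(- \frac{217}{46}\right) \frac{1}{4} = - \frac{217}{184}$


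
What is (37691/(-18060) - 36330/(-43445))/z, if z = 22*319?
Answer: -196273139/1101288000120 ≈ -0.00017822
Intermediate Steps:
z = 7018
(37691/(-18060) - 36330/(-43445))/z = (37691/(-18060) - 36330/(-43445))/7018 = (37691*(-1/18060) - 36330*(-1/43445))*(1/7018) = (-37691/18060 + 7266/8689)*(1/7018) = -196273139/156923340*1/7018 = -196273139/1101288000120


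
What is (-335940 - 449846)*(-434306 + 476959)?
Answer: -33516130258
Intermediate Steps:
(-335940 - 449846)*(-434306 + 476959) = -785786*42653 = -33516130258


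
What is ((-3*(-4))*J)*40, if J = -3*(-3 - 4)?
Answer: 10080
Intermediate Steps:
J = 21 (J = -3*(-7) = 21)
((-3*(-4))*J)*40 = (-3*(-4)*21)*40 = (12*21)*40 = 252*40 = 10080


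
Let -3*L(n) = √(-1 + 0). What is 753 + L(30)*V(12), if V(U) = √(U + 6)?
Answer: 753 - I*√2 ≈ 753.0 - 1.4142*I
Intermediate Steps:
L(n) = -I/3 (L(n) = -√(-1 + 0)/3 = -I/3)
V(U) = √(6 + U)
753 + L(30)*V(12) = 753 + (-I/3)*√(6 + 12) = 753 + (-I/3)*√18 = 753 + (-I/3)*(3*√2) = 753 - I*√2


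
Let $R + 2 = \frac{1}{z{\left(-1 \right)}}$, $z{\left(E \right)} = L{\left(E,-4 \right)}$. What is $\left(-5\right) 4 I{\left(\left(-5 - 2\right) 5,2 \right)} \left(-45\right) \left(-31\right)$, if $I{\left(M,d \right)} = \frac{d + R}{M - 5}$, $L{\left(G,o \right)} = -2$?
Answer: $- \frac{1395}{4} \approx -348.75$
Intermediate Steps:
$z{\left(E \right)} = -2$
$R = - \frac{5}{2}$ ($R = -2 + \frac{1}{-2} = -2 - \frac{1}{2} = - \frac{5}{2} \approx -2.5$)
$I{\left(M,d \right)} = \frac{- \frac{5}{2} + d}{-5 + M}$ ($I{\left(M,d \right)} = \frac{d - \frac{5}{2}}{M - 5} = \frac{- \frac{5}{2} + d}{-5 + M}$)
$\left(-5\right) 4 I{\left(\left(-5 - 2\right) 5,2 \right)} \left(-45\right) \left(-31\right) = \left(-5\right) 4 \frac{- \frac{5}{2} + 2}{-5 + \left(-5 - 2\right) 5} \left(-45\right) \left(-31\right) = - 20 \frac{1}{-5 - 35} \left(- \frac{1}{2}\right) \left(-45\right) \left(-31\right) = - 20 \frac{1}{-40} \left(- \frac{1}{2}\right) \left(-45\right) \left(-31\right) = - 20 \left(\left(- \frac{1}{40}\right) \left(- \frac{1}{2}\right)\right) \left(-45\right) \left(-31\right) = \left(-20\right) \frac{1}{80} \left(-45\right) \left(-31\right) = \left(- \frac{1}{4}\right) \left(-45\right) \left(-31\right) = \frac{45}{4} \left(-31\right) = - \frac{1395}{4}$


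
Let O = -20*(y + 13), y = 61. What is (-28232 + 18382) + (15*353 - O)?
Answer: -3075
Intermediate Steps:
O = -1480 (O = -20*(61 + 13) = -20*74 = -1480)
(-28232 + 18382) + (15*353 - O) = (-28232 + 18382) + (15*353 - 1*(-1480)) = -9850 + (5295 + 1480) = -9850 + 6775 = -3075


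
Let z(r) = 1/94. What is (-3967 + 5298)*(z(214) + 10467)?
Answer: 1309569569/94 ≈ 1.3932e+7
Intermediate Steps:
z(r) = 1/94
(-3967 + 5298)*(z(214) + 10467) = (-3967 + 5298)*(1/94 + 10467) = 1331*(983899/94) = 1309569569/94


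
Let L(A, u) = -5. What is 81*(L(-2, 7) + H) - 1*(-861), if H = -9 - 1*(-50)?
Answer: 3777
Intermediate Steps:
H = 41 (H = -9 + 50 = 41)
81*(L(-2, 7) + H) - 1*(-861) = 81*(-5 + 41) - 1*(-861) = 81*36 + 861 = 2916 + 861 = 3777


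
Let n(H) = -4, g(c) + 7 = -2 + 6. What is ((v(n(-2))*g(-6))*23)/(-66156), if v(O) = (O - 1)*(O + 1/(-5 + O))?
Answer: 115/5364 ≈ 0.021439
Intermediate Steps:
g(c) = -3 (g(c) = -7 + (-2 + 6) = -7 + 4 = -3)
v(O) = (-1 + O)*(O + 1/(-5 + O))
((v(n(-2))*g(-6))*23)/(-66156) = ((((-1 + (-4)**3 - 6*(-4)**2 + 6*(-4))/(-5 - 4))*(-3))*23)/(-66156) = ((((-1 - 64 - 6*16 - 24)/(-9))*(-3))*23)*(-1/66156) = ((-(-1 - 64 - 96 - 24)/9*(-3))*23)*(-1/66156) = ((-1/9*(-185)*(-3))*23)*(-1/66156) = (((185/9)*(-3))*23)*(-1/66156) = -185/3*23*(-1/66156) = -4255/3*(-1/66156) = 115/5364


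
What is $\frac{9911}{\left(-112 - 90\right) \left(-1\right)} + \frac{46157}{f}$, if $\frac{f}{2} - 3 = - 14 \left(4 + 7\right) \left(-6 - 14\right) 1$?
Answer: $\frac{17608735}{311383} \approx 56.55$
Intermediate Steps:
$f = 6166$ ($f = 6 + 2 - 14 \left(4 + 7\right) \left(-6 - 14\right) 1 = 6 + 2 - 14 \cdot 11 \left(-20\right) 1 = 6 + 2 \left(-14\right) \left(-220\right) 1 = 6 + 2 \cdot 3080 \cdot 1 = 6 + 2 \cdot 3080 = 6 + 6160 = 6166$)
$\frac{9911}{\left(-112 - 90\right) \left(-1\right)} + \frac{46157}{f} = \frac{9911}{\left(-112 - 90\right) \left(-1\right)} + \frac{46157}{6166} = \frac{9911}{\left(-202\right) \left(-1\right)} + 46157 \cdot \frac{1}{6166} = \frac{9911}{202} + \frac{46157}{6166} = \frac{17608735}{311383}$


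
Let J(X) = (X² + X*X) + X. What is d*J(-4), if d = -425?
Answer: -11900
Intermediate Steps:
J(X) = X + 2*X² (J(X) = (X² + X²) + X = 2*X² + X = X + 2*X²)
d*J(-4) = -(-1700)*(1 + 2*(-4)) = -(-1700)*(1 - 8) = -(-1700)*(-7) = -425*28 = -11900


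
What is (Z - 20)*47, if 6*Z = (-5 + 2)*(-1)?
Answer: -1833/2 ≈ -916.50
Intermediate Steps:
Z = ½ (Z = ((-5 + 2)*(-1))/6 = (-3*(-1))/6 = (⅙)*3 = ½ ≈ 0.50000)
(Z - 20)*47 = (½ - 20)*47 = -39/2*47 = -1833/2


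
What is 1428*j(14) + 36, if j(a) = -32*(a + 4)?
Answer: -822492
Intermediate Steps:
j(a) = -128 - 32*a (j(a) = -32*(4 + a) = -128 - 32*a)
1428*j(14) + 36 = 1428*(-128 - 32*14) + 36 = 1428*(-128 - 448) + 36 = 1428*(-576) + 36 = -822528 + 36 = -822492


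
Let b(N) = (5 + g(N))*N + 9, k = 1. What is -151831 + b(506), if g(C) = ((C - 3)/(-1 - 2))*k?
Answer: -702394/3 ≈ -2.3413e+5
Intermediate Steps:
g(C) = 1 - C/3 (g(C) = ((C - 3)/(-1 - 2))*1 = ((-3 + C)/(-3))*1 = ((-3 + C)*(-⅓))*1 = (1 - C/3)*1 = 1 - C/3)
b(N) = 9 + N*(6 - N/3) (b(N) = (5 + (1 - N/3))*N + 9 = (6 - N/3)*N + 9 = N*(6 - N/3) + 9 = 9 + N*(6 - N/3))
-151831 + b(506) = -151831 + (9 + 6*506 - ⅓*506²) = -151831 + (9 + 3036 - ⅓*256036) = -151831 + (9 + 3036 - 256036/3) = -151831 - 246901/3 = -702394/3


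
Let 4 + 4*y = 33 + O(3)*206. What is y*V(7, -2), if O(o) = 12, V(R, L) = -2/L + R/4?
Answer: 27511/16 ≈ 1719.4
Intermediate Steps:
V(R, L) = -2/L + R/4 (V(R, L) = -2/L + R*(¼) = -2/L + R/4)
y = 2501/4 (y = -1 + (33 + 12*206)/4 = -1 + (33 + 2472)/4 = -1 + (¼)*2505 = -1 + 2505/4 = 2501/4 ≈ 625.25)
y*V(7, -2) = 2501*(-2/(-2) + (¼)*7)/4 = 2501*(-2*(-½) + 7/4)/4 = 2501*(1 + 7/4)/4 = (2501/4)*(11/4) = 27511/16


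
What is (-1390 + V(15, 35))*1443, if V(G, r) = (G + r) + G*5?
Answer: -1825395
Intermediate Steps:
V(G, r) = r + 6*G (V(G, r) = (G + r) + 5*G = r + 6*G)
(-1390 + V(15, 35))*1443 = (-1390 + (35 + 6*15))*1443 = (-1390 + (35 + 90))*1443 = (-1390 + 125)*1443 = -1265*1443 = -1825395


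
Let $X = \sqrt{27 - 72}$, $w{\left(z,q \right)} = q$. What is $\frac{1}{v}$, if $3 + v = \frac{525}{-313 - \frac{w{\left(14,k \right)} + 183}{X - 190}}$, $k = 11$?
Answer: $- \frac{457620388}{2142944289} + \frac{16975 i \sqrt{5}}{4285888578} \approx -0.21355 + 8.8563 \cdot 10^{-6} i$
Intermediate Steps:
$X = 3 i \sqrt{5}$ ($X = \sqrt{-45} = 3 i \sqrt{5} \approx 6.7082 i$)
$v = -3 + \frac{525}{-313 - \frac{194}{-190 + 3 i \sqrt{5}}}$ ($v = -3 + \frac{525}{-313 - \frac{11 + 183}{3 i \sqrt{5} - 190}} = -3 + \frac{525}{-313 - \frac{194}{-190 + 3 i \sqrt{5}}} \approx -4.6828 - 0.00019421 i$)
$\frac{1}{v} = \frac{1}{- \frac{16474333968}{3518052781} - \frac{305550 i \sqrt{5}}{3518052781}}$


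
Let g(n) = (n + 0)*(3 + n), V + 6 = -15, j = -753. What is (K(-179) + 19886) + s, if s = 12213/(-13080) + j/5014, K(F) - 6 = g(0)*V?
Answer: 1994661067/100280 ≈ 19891.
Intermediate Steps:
V = -21 (V = -6 - 15 = -21)
g(n) = n*(3 + n)
K(F) = 6 (K(F) = 6 + (0*(3 + 0))*(-21) = 6 + (0*3)*(-21) = 6 + 0*(-21) = 6 + 0 = 6)
s = -108693/100280 (s = 12213/(-13080) - 753/5014 = 12213*(-1/13080) - 753*1/5014 = -4071/4360 - 753/5014 = -108693/100280 ≈ -1.0839)
(K(-179) + 19886) + s = (6 + 19886) - 108693/100280 = 19892 - 108693/100280 = 1994661067/100280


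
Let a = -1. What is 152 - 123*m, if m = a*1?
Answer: 275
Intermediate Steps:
m = -1 (m = -1*1 = -1)
152 - 123*m = 152 - 123*(-1) = 152 + 123 = 275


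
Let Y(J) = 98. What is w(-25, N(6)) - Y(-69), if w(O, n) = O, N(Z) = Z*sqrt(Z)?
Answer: -123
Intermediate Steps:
N(Z) = Z**(3/2)
w(-25, N(6)) - Y(-69) = -25 - 1*98 = -25 - 98 = -123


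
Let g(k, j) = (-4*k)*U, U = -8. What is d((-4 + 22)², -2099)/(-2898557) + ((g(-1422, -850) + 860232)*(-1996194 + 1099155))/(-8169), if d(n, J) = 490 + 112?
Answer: 706129828661782202/7892770711 ≈ 8.9465e+7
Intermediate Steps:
d(n, J) = 602
g(k, j) = 32*k (g(k, j) = -4*k*(-8) = 32*k)
d((-4 + 22)², -2099)/(-2898557) + ((g(-1422, -850) + 860232)*(-1996194 + 1099155))/(-8169) = 602/(-2898557) + ((32*(-1422) + 860232)*(-1996194 + 1099155))/(-8169) = 602*(-1/2898557) + ((-45504 + 860232)*(-897039))*(-1/8169) = -602/2898557 + (814728*(-897039))*(-1/8169) = -602/2898557 - 730842790392*(-1/8169) = -602/2898557 + 243614263464/2723 = 706129828661782202/7892770711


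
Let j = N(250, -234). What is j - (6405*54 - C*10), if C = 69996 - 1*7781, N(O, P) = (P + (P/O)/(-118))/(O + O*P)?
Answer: 237376325951383/859187500 ≈ 2.7628e+5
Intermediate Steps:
N(O, P) = (P - P/(118*O))/(O + O*P) (N(O, P) = (P + (P/O)*(-1/118))/(O + O*P) = (P - P/(118*O))/(O + O*P))
j = 3451383/859187500 (j = (1/118)*(-234)*(-1 + 118*250)/(250**2*(1 - 234)) = (1/118)*(-234)*(1/62500)*(-1 + 29500)/(-233) = (1/118)*(-234)*(1/62500)*(-1/233)*29499 = 3451383/859187500 ≈ 0.0040170)
C = 62215 (C = 69996 - 7781 = 62215)
j - (6405*54 - C*10) = 3451383/859187500 - (6405*54 - 62215*10) = 3451383/859187500 - (345870 - 1*622150) = 3451383/859187500 - (345870 - 622150) = 3451383/859187500 - 1*(-276280) = 3451383/859187500 + 276280 = 237376325951383/859187500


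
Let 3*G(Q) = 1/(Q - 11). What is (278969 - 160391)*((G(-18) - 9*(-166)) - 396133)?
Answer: -1357069636444/29 ≈ -4.6796e+10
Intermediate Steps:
G(Q) = 1/(3*(-11 + Q)) (G(Q) = 1/(3*(Q - 11)) = 1/(3*(-11 + Q)))
(278969 - 160391)*((G(-18) - 9*(-166)) - 396133) = (278969 - 160391)*((1/(3*(-11 - 18)) - 9*(-166)) - 396133) = 118578*(((⅓)/(-29) + 1494) - 396133) = 118578*(((⅓)*(-1/29) + 1494) - 396133) = 118578*((-1/87 + 1494) - 396133) = 118578*(129977/87 - 396133) = 118578*(-34333594/87) = -1357069636444/29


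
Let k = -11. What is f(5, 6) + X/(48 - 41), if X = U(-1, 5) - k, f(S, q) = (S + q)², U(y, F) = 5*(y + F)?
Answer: 878/7 ≈ 125.43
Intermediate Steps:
U(y, F) = 5*F + 5*y (U(y, F) = 5*(F + y) = 5*F + 5*y)
X = 31 (X = (5*5 + 5*(-1)) - 1*(-11) = (25 - 5) + 11 = 20 + 11 = 31)
f(5, 6) + X/(48 - 41) = (5 + 6)² + 31/(48 - 41) = 11² + 31/7 = 121 + 31*(⅐) = 121 + 31/7 = 878/7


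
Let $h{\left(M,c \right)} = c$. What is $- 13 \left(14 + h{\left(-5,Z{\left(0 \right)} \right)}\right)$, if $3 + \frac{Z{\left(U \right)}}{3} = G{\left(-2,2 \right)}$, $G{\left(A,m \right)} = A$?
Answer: $13$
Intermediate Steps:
$Z{\left(U \right)} = -15$ ($Z{\left(U \right)} = -9 + 3 \left(-2\right) = -9 - 6 = -15$)
$- 13 \left(14 + h{\left(-5,Z{\left(0 \right)} \right)}\right) = - 13 \left(14 - 15\right) = \left(-13\right) \left(-1\right) = 13$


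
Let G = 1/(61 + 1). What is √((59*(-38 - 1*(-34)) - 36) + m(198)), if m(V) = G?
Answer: I*√1045506/62 ≈ 16.492*I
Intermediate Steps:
G = 1/62 ≈ 0.016129
m(V) = 1/62
√((59*(-38 - 1*(-34)) - 36) + m(198)) = √((59*(-38 - 1*(-34)) - 36) + 1/62) = √((59*(-38 + 34) - 36) + 1/62) = √((59*(-4) - 36) + 1/62) = √((-236 - 36) + 1/62) = √(-272 + 1/62) = √(-16863/62) = I*√1045506/62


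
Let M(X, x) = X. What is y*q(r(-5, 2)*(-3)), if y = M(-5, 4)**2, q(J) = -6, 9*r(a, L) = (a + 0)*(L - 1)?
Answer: -150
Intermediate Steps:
r(a, L) = a*(-1 + L)/9 (r(a, L) = ((a + 0)*(L - 1))/9 = (a*(-1 + L))/9 = a*(-1 + L)/9)
y = 25 (y = (-5)**2 = 25)
y*q(r(-5, 2)*(-3)) = 25*(-6) = -150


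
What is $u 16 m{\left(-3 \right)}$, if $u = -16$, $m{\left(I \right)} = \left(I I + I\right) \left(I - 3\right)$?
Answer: $9216$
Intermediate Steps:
$m{\left(I \right)} = \left(-3 + I\right) \left(I + I^{2}\right)$ ($m{\left(I \right)} = \left(I^{2} + I\right) \left(-3 + I\right) = \left(I + I^{2}\right) \left(-3 + I\right) = \left(-3 + I\right) \left(I + I^{2}\right)$)
$u 16 m{\left(-3 \right)} = \left(-16\right) 16 \left(- 3 \left(-3 + \left(-3\right)^{2} - -6\right)\right) = - 256 \left(- 3 \left(-3 + 9 + 6\right)\right) = - 256 \left(\left(-3\right) 12\right) = \left(-256\right) \left(-36\right) = 9216$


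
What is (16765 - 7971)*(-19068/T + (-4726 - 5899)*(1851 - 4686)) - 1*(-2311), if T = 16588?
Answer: 1098506132668969/4147 ≈ 2.6489e+11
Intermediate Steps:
(16765 - 7971)*(-19068/T + (-4726 - 5899)*(1851 - 4686)) - 1*(-2311) = (16765 - 7971)*(-19068/16588 + (-4726 - 5899)*(1851 - 4686)) - 1*(-2311) = 8794*(-19068*1/16588 - 10625*(-2835)) + 2311 = 8794*(-4767/4147 + 30121875) + 2311 = 8794*(124915410858/4147) + 2311 = 1098506123085252/4147 + 2311 = 1098506132668969/4147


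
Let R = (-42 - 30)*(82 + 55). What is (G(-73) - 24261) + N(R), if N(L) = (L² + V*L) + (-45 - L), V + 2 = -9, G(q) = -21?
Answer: 97392537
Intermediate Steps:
V = -11 (V = -2 - 9 = -11)
R = -9864 (R = -72*137 = -9864)
N(L) = -45 + L² - 12*L (N(L) = (L² - 11*L) + (-45 - L) = -45 + L² - 12*L)
(G(-73) - 24261) + N(R) = (-21 - 24261) + (-45 + (-9864)² - 12*(-9864)) = -24282 + (-45 + 97298496 + 118368) = -24282 + 97416819 = 97392537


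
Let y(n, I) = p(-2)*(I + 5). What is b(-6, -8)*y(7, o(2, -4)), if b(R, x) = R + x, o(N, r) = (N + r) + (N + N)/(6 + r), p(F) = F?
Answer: 140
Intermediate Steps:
o(N, r) = N + r + 2*N/(6 + r) (o(N, r) = (N + r) + (2*N)/(6 + r) = (N + r) + 2*N/(6 + r) = N + r + 2*N/(6 + r))
y(n, I) = -10 - 2*I (y(n, I) = -2*(I + 5) = -2*(5 + I) = -10 - 2*I)
b(-6, -8)*y(7, o(2, -4)) = (-6 - 8)*(-10 - 2*((-4)² + 6*(-4) + 8*2 + 2*(-4))/(6 - 4)) = -14*(-10 - 2*(16 - 24 + 16 - 8)/2) = -14*(-10 - 0) = -14*(-10 - 2*0) = -14*(-10 + 0) = -14*(-10) = 140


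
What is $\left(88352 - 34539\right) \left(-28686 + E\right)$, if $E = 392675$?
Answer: $19587340057$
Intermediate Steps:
$\left(88352 - 34539\right) \left(-28686 + E\right) = \left(88352 - 34539\right) \left(-28686 + 392675\right) = 53813 \cdot 363989 = 19587340057$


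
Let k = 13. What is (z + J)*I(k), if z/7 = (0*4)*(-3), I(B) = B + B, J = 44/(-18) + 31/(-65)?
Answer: -3418/45 ≈ -75.956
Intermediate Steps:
J = -1709/585 (J = 44*(-1/18) + 31*(-1/65) = -22/9 - 31/65 = -1709/585 ≈ -2.9214)
I(B) = 2*B
z = 0 (z = 7*((0*4)*(-3)) = 7*(0*(-3)) = 7*0 = 0)
(z + J)*I(k) = (0 - 1709/585)*(2*13) = -1709/585*26 = -3418/45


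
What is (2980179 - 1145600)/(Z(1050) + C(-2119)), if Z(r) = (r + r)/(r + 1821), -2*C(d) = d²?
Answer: -3511384206/4297082677 ≈ -0.81716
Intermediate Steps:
C(d) = -d²/2
Z(r) = 2*r/(1821 + r) (Z(r) = (2*r)/(1821 + r) = 2*r/(1821 + r))
(2980179 - 1145600)/(Z(1050) + C(-2119)) = (2980179 - 1145600)/(2*1050/(1821 + 1050) - ½*(-2119)²) = 1834579/(2*1050/2871 - ½*4490161) = 1834579/(2*1050*(1/2871) - 4490161/2) = 1834579/(700/957 - 4490161/2) = 1834579/(-4297082677/1914) = 1834579*(-1914/4297082677) = -3511384206/4297082677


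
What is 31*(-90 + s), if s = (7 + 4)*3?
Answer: -1767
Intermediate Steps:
s = 33 (s = 11*3 = 33)
31*(-90 + s) = 31*(-90 + 33) = 31*(-57) = -1767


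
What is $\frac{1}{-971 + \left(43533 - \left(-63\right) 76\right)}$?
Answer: $\frac{1}{47350} \approx 2.1119 \cdot 10^{-5}$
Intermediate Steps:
$\frac{1}{-971 + \left(43533 - \left(-63\right) 76\right)} = \frac{1}{-971 + \left(43533 - -4788\right)} = \frac{1}{-971 + \left(43533 + 4788\right)} = \frac{1}{-971 + 48321} = \frac{1}{47350}$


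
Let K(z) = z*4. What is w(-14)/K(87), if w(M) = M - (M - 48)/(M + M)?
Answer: -227/4872 ≈ -0.046593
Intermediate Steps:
K(z) = 4*z
w(M) = M - (-48 + M)/(2*M)
w(-14)/K(87) = (-½ - 14 + 24/(-14))/((4*87)) = (-½ - 14 + 24*(-1/14))/348 = (-½ - 14 - 12/7)*(1/348) = -227/14*1/348 = -227/4872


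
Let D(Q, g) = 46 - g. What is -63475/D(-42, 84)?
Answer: 63475/38 ≈ 1670.4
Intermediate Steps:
-63475/D(-42, 84) = -63475/(46 - 1*84) = -63475/(46 - 84) = -63475/(-38) = -63475*(-1/38) = 63475/38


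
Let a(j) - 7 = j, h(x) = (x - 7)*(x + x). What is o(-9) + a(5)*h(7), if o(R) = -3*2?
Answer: -6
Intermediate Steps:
h(x) = 2*x*(-7 + x) (h(x) = (-7 + x)*(2*x) = 2*x*(-7 + x))
o(R) = -6
a(j) = 7 + j
o(-9) + a(5)*h(7) = -6 + (7 + 5)*(2*7*(-7 + 7)) = -6 + 12*(2*7*0) = -6 + 12*0 = -6 + 0 = -6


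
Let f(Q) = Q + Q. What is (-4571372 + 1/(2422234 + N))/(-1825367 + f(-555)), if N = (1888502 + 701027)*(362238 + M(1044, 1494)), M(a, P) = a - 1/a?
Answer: 4489653644258190858784/1793826693431155387723 ≈ 2.5028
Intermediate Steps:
f(Q) = 2*Q
N = 982121359652303/1044 (N = (1888502 + 701027)*(362238 + (1044 - 1/1044)) = 2589529*(362238 + (1044 - 1*1/1044)) = 2589529*(362238 + (1044 - 1/1044)) = 2589529*(362238 + 1089935/1044) = 2589529*(379266407/1044) = 982121359652303/1044 ≈ 9.4073e+11)
(-4571372 + 1/(2422234 + N))/(-1825367 + f(-555)) = (-4571372 + 1/(2422234 + 982121359652303/1044))/(-1825367 + 2*(-555)) = (-4571372 + 1/(982123888464599/1044))/(-1825367 - 1110) = (-4571372 + 1044/982123888464599)/(-1826477) = -4489653644258190858784/982123888464599*(-1/1826477) = 4489653644258190858784/1793826693431155387723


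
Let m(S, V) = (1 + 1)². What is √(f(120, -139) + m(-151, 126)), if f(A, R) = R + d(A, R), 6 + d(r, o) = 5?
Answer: 2*I*√34 ≈ 11.662*I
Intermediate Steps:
d(r, o) = -1 (d(r, o) = -6 + 5 = -1)
f(A, R) = -1 + R (f(A, R) = R - 1 = -1 + R)
m(S, V) = 4 (m(S, V) = 2² = 4)
√(f(120, -139) + m(-151, 126)) = √((-1 - 139) + 4) = √(-140 + 4) = √(-136) = 2*I*√34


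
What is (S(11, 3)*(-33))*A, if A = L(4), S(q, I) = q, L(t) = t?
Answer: -1452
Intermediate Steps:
A = 4
(S(11, 3)*(-33))*A = (11*(-33))*4 = -363*4 = -1452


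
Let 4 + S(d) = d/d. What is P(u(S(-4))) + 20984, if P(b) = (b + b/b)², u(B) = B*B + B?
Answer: 21033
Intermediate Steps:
S(d) = -3 (S(d) = -4 + d/d = -4 + 1 = -3)
u(B) = B + B² (u(B) = B² + B = B + B²)
P(b) = (1 + b)² (P(b) = (b + 1)² = (1 + b)²)
P(u(S(-4))) + 20984 = (1 - 3*(1 - 3))² + 20984 = (1 - 3*(-2))² + 20984 = (1 + 6)² + 20984 = 7² + 20984 = 49 + 20984 = 21033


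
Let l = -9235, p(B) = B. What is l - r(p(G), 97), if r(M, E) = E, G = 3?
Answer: -9332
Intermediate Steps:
l - r(p(G), 97) = -9235 - 1*97 = -9235 - 97 = -9332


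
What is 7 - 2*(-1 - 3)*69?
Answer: 559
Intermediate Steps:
7 - 2*(-1 - 3)*69 = 7 - 2*(-4)*69 = 7 + 8*69 = 7 + 552 = 559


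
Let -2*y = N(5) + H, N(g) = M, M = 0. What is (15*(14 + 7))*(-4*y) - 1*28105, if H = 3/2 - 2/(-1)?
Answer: -25900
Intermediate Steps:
H = 7/2 (H = 3*(1/2) - 2*(-1) = 3/2 + 2 = 7/2 ≈ 3.5000)
N(g) = 0
y = -7/4 (y = -(0 + 7/2)/2 = -1/2*7/2 = -7/4 ≈ -1.7500)
(15*(14 + 7))*(-4*y) - 1*28105 = (15*(14 + 7))*(-4*(-7/4)) - 1*28105 = (15*21)*7 - 28105 = 315*7 - 28105 = 2205 - 28105 = -25900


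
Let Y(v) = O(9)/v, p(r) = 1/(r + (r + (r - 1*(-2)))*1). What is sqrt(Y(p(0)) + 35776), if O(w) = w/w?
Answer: sqrt(35778) ≈ 189.15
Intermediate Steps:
O(w) = 1
p(r) = 1/(2 + 3*r) (p(r) = 1/(r + (r + (r + 2))*1) = 1/(r + (r + (2 + r))*1) = 1/(r + (2 + 2*r)*1) = 1/(r + (2 + 2*r)) = 1/(2 + 3*r))
Y(v) = 1/v
sqrt(Y(p(0)) + 35776) = sqrt(1/(1/(2 + 3*0)) + 35776) = sqrt(1/(1/(2 + 0)) + 35776) = sqrt(1/(1/2) + 35776) = sqrt(2 + 35776) = sqrt(35778)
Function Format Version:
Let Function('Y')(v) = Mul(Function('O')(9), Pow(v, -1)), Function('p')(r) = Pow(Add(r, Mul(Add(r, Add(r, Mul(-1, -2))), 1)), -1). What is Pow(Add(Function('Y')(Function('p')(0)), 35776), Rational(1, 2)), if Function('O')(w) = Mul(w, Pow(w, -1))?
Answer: Pow(35778, Rational(1, 2)) ≈ 189.15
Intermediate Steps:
Function('O')(w) = 1
Function('p')(r) = Pow(Add(2, Mul(3, r)), -1) (Function('p')(r) = Pow(Add(r, Mul(Add(r, Add(r, 2)), 1)), -1) = Pow(Add(r, Mul(Add(r, Add(2, r)), 1)), -1) = Pow(Add(r, Mul(Add(2, Mul(2, r)), 1)), -1) = Pow(Add(r, Add(2, Mul(2, r))), -1) = Pow(Add(2, Mul(3, r)), -1))
Function('Y')(v) = Pow(v, -1) (Function('Y')(v) = Mul(1, Pow(v, -1)) = Pow(v, -1))
Pow(Add(Function('Y')(Function('p')(0)), 35776), Rational(1, 2)) = Pow(Add(Pow(Pow(Add(2, Mul(3, 0)), -1), -1), 35776), Rational(1, 2)) = Pow(Add(Pow(Pow(Add(2, 0), -1), -1), 35776), Rational(1, 2)) = Pow(Add(Pow(Pow(2, -1), -1), 35776), Rational(1, 2)) = Pow(Add(Pow(Rational(1, 2), -1), 35776), Rational(1, 2)) = Pow(Add(2, 35776), Rational(1, 2)) = Pow(35778, Rational(1, 2))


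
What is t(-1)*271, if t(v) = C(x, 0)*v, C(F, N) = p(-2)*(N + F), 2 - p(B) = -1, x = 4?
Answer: -3252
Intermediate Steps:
p(B) = 3 (p(B) = 2 - 1*(-1) = 2 + 1 = 3)
C(F, N) = 3*F + 3*N (C(F, N) = 3*(N + F) = 3*(F + N) = 3*F + 3*N)
t(v) = 12*v (t(v) = (3*4 + 3*0)*v = (12 + 0)*v = 12*v)
t(-1)*271 = (12*(-1))*271 = -12*271 = -3252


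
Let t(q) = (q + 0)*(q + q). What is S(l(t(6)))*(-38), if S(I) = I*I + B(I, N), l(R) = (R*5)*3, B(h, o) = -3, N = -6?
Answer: -44323086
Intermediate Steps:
t(q) = 2*q² (t(q) = q*(2*q) = 2*q²)
l(R) = 15*R (l(R) = (5*R)*3 = 15*R)
S(I) = -3 + I² (S(I) = I*I - 3 = I² - 3 = -3 + I²)
S(l(t(6)))*(-38) = (-3 + (15*(2*6²))²)*(-38) = (-3 + (15*(2*36))²)*(-38) = (-3 + (15*72)²)*(-38) = (-3 + 1080²)*(-38) = (-3 + 1166400)*(-38) = 1166397*(-38) = -44323086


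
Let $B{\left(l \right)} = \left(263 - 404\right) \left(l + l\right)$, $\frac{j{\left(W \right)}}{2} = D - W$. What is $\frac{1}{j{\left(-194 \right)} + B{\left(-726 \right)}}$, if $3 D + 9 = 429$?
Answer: $\frac{1}{205400} \approx 4.8685 \cdot 10^{-6}$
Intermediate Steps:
$D = 140$ ($D = -3 + \frac{1}{3} \cdot 429 = -3 + 143 = 140$)
$j{\left(W \right)} = 280 - 2 W$ ($j{\left(W \right)} = 2 \left(140 - W\right) = 280 - 2 W$)
$B{\left(l \right)} = - 282 l$ ($B{\left(l \right)} = - 141 \cdot 2 l = - 282 l$)
$\frac{1}{j{\left(-194 \right)} + B{\left(-726 \right)}} = \frac{1}{\left(280 - -388\right) - -204732} = \frac{1}{\left(280 + 388\right) + 204732} = \frac{1}{668 + 204732} = \frac{1}{205400}$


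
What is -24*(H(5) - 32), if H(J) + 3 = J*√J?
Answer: 840 - 120*√5 ≈ 571.67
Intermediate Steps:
H(J) = -3 + J^(3/2) (H(J) = -3 + J*√J = -3 + J^(3/2))
-24*(H(5) - 32) = -24*((-3 + 5^(3/2)) - 32) = -24*((-3 + 5*√5) - 32) = -24*(-35 + 5*√5) = 840 - 120*√5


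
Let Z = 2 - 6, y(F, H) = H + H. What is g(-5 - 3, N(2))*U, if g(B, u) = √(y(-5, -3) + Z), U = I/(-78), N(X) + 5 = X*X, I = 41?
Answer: -41*I*√10/78 ≈ -1.6622*I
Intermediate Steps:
N(X) = -5 + X² (N(X) = -5 + X*X = -5 + X²)
y(F, H) = 2*H
U = -41/78 (U = 41/(-78) = 41*(-1/78) = -41/78 ≈ -0.52564)
Z = -4
g(B, u) = I*√10 (g(B, u) = √(2*(-3) - 4) = √(-6 - 4) = √(-10) = I*√10)
g(-5 - 3, N(2))*U = (I*√10)*(-41/78) = -41*I*√10/78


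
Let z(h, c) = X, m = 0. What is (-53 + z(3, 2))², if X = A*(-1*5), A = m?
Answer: 2809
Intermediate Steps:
A = 0
X = 0 (X = 0*(-1*5) = 0*(-5) = 0)
z(h, c) = 0
(-53 + z(3, 2))² = (-53 + 0)² = (-53)² = 2809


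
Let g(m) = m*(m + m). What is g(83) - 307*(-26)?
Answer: 21760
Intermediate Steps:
g(m) = 2*m**2 (g(m) = m*(2*m) = 2*m**2)
g(83) - 307*(-26) = 2*83**2 - 307*(-26) = 2*6889 + 7982 = 13778 + 7982 = 21760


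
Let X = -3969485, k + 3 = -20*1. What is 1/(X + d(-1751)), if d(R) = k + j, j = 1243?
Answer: -1/3968265 ≈ -2.5200e-7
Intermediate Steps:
k = -23 (k = -3 - 20*1 = -3 - 20 = -23)
d(R) = 1220 (d(R) = -23 + 1243 = 1220)
1/(X + d(-1751)) = 1/(-3969485 + 1220) = 1/(-3968265) = -1/3968265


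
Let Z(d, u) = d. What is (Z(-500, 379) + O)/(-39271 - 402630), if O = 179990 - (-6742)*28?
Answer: -368266/441901 ≈ -0.83337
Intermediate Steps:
O = 368766 (O = 179990 - 1*(-188776) = 179990 + 188776 = 368766)
(Z(-500, 379) + O)/(-39271 - 402630) = (-500 + 368766)/(-39271 - 402630) = 368266/(-441901) = 368266*(-1/441901) = -368266/441901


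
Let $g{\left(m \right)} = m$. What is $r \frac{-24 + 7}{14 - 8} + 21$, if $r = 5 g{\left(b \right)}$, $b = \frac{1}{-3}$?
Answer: $\frac{463}{18} \approx 25.722$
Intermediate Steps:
$b = - \frac{1}{3} \approx -0.33333$
$r = - \frac{5}{3}$ ($r = 5 \left(- \frac{1}{3}\right) = - \frac{5}{3} \approx -1.6667$)
$r \frac{-24 + 7}{14 - 8} + 21 = - \frac{5 \frac{-24 + 7}{14 - 8}}{3} + 21 = - \frac{5 \left(- \frac{17}{6}\right)}{3} + 21 = - \frac{5 \left(\left(-17\right) \frac{1}{6}\right)}{3} + 21 = \left(- \frac{5}{3}\right) \left(- \frac{17}{6}\right) + 21 = \frac{85}{18} + 21 = \frac{463}{18}$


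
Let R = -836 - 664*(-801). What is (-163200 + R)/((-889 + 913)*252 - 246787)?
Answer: -367828/240739 ≈ -1.5279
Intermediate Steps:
R = 531028 (R = -836 + 531864 = 531028)
(-163200 + R)/((-889 + 913)*252 - 246787) = (-163200 + 531028)/((-889 + 913)*252 - 246787) = 367828/(24*252 - 246787) = 367828/(6048 - 246787) = 367828/(-240739) = 367828*(-1/240739) = -367828/240739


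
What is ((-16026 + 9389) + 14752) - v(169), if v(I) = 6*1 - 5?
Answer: 8114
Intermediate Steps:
v(I) = 1 (v(I) = 6 - 5 = 1)
((-16026 + 9389) + 14752) - v(169) = ((-16026 + 9389) + 14752) - 1*1 = (-6637 + 14752) - 1 = 8115 - 1 = 8114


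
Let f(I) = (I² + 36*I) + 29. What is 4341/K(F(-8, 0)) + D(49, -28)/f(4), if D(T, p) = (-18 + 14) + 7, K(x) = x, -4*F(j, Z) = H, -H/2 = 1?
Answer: 546967/63 ≈ 8682.0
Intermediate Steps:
H = -2 (H = -2*1 = -2)
F(j, Z) = ½ (F(j, Z) = -¼*(-2) = ½)
D(T, p) = 3 (D(T, p) = -4 + 7 = 3)
f(I) = 29 + I² + 36*I
4341/K(F(-8, 0)) + D(49, -28)/f(4) = 4341/(½) + 3/(29 + 4² + 36*4) = 4341*2 + 3/(29 + 16 + 144) = 8682 + 3/189 = 8682 + 3*(1/189) = 8682 + 1/63 = 546967/63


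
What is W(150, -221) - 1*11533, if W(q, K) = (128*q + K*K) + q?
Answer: 56658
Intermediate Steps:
W(q, K) = K² + 129*q (W(q, K) = (128*q + K²) + q = (K² + 128*q) + q = K² + 129*q)
W(150, -221) - 1*11533 = ((-221)² + 129*150) - 1*11533 = (48841 + 19350) - 11533 = 68191 - 11533 = 56658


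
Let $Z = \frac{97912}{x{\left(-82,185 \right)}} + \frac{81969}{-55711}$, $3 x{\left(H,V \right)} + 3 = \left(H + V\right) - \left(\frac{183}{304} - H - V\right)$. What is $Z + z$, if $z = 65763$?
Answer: $\frac{230394892995180}{3427842119} \approx 67213.0$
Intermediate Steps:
$x{\left(H,V \right)} = - \frac{365}{304} + \frac{2 H}{3} + \frac{2 V}{3}$ ($x{\left(H,V \right)} = -1 + \frac{\left(H + V\right) - \left(\frac{183}{304} - H - V\right)}{3} = -1 + \frac{\left(H + V\right) + \left(- \frac{183}{304} + H + V\right)}{3} = -1 + \frac{- \frac{183}{304} + 2 H + 2 V}{3} = -1 + \left(- \frac{61}{304} + \frac{2 H}{3} + \frac{2 V}{3}\right) = - \frac{365}{304} + \frac{2 H}{3} + \frac{2 V}{3}$)
$Z = \frac{4969711723383}{3427842119}$ ($Z = \frac{97912}{- \frac{365}{304} + \frac{2}{3} \left(-82\right) + \frac{2}{3} \cdot 185} + \frac{81969}{-55711} = \frac{97912}{- \frac{365}{304} - \frac{164}{3} + \frac{370}{3}} + 81969 \left(- \frac{1}{55711}\right) = \frac{97912}{\frac{61529}{912}} - \frac{81969}{55711} = 97912 \cdot \frac{912}{61529} - \frac{81969}{55711} = \frac{89295744}{61529} - \frac{81969}{55711} = \frac{4969711723383}{3427842119} \approx 1449.8$)
$Z + z = \frac{4969711723383}{3427842119} + 65763 = \frac{230394892995180}{3427842119}$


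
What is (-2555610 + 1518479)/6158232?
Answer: -1037131/6158232 ≈ -0.16841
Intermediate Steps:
(-2555610 + 1518479)/6158232 = -1037131*1/6158232 = -1037131/6158232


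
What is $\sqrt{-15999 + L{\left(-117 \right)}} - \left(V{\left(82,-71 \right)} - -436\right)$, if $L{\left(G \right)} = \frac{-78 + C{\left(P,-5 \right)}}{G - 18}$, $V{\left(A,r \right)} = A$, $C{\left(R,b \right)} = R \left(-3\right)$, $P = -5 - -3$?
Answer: $-518 + \frac{i \sqrt{3599655}}{15} \approx -518.0 + 126.48 i$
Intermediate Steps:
$P = -2$ ($P = -5 + 3 = -2$)
$C{\left(R,b \right)} = - 3 R$
$L{\left(G \right)} = - \frac{72}{-18 + G}$ ($L{\left(G \right)} = \frac{-78 - -6}{G - 18} = \frac{-78 + 6}{-18 + G} = - \frac{72}{-18 + G}$)
$\sqrt{-15999 + L{\left(-117 \right)}} - \left(V{\left(82,-71 \right)} - -436\right) = \sqrt{-15999 - \frac{72}{-18 - 117}} - \left(82 - -436\right) = \sqrt{-15999 - \frac{72}{-135}} - \left(82 + 436\right) = \sqrt{-15999 - - \frac{8}{15}} - 518 = \sqrt{-15999 + \frac{8}{15}} - 518 = \sqrt{- \frac{239977}{15}} - 518 = \frac{i \sqrt{3599655}}{15} - 518 = -518 + \frac{i \sqrt{3599655}}{15}$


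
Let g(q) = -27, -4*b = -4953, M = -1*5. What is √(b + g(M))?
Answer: √4845/2 ≈ 34.803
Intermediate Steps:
M = -5
b = 4953/4 (b = -¼*(-4953) = 4953/4 ≈ 1238.3)
√(b + g(M)) = √(4953/4 - 27) = √(4845/4) = √4845/2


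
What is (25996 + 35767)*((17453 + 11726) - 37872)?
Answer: -536905759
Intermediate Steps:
(25996 + 35767)*((17453 + 11726) - 37872) = 61763*(29179 - 37872) = 61763*(-8693) = -536905759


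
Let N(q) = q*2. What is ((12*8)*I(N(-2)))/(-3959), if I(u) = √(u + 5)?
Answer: -96/3959 ≈ -0.024249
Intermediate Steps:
N(q) = 2*q
I(u) = √(5 + u)
((12*8)*I(N(-2)))/(-3959) = ((12*8)*√(5 + 2*(-2)))/(-3959) = (96*√(5 - 4))*(-1/3959) = (96*√1)*(-1/3959) = (96*1)*(-1/3959) = 96*(-1/3959) = -96/3959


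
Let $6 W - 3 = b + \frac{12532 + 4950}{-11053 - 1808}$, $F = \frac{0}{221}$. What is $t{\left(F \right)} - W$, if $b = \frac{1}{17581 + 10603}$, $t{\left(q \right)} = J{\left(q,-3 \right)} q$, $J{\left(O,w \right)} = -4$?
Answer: $- \frac{594723445}{2174846544} \approx -0.27346$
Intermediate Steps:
$F = 0$ ($F = 0 \cdot \frac{1}{221} = 0$)
$t{\left(q \right)} = - 4 q$
$b = \frac{1}{28184} \approx 3.5481 \cdot 10^{-5}$
$W = \frac{594723445}{2174846544}$ ($W = \frac{1}{2} + \frac{\frac{1}{28184} + \frac{12532 + 4950}{-11053 - 1808}}{6} = \frac{1}{2} + \frac{\frac{1}{28184} + \frac{17482}{-12861}}{6} = \frac{1}{2} + \frac{\frac{1}{28184} + 17482 \left(- \frac{1}{12861}\right)}{6} = \frac{1}{2} + \frac{\frac{1}{28184} - \frac{17482}{12861}}{6} = \frac{1}{2} + \frac{1}{6} \left(- \frac{492699827}{362474424}\right) = \frac{1}{2} - \frac{492699827}{2174846544} = \frac{594723445}{2174846544} \approx 0.27346$)
$t{\left(F \right)} - W = \left(-4\right) 0 - \frac{594723445}{2174846544} = 0 - \frac{594723445}{2174846544} = - \frac{594723445}{2174846544}$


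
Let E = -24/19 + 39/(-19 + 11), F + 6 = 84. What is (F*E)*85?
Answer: -3092895/76 ≈ -40696.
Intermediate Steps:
F = 78 (F = -6 + 84 = 78)
E = -933/152 (E = -24*1/19 + 39/(-8) = -24/19 + 39*(-⅛) = -24/19 - 39/8 = -933/152 ≈ -6.1382)
(F*E)*85 = (78*(-933/152))*85 = -36387/76*85 = -3092895/76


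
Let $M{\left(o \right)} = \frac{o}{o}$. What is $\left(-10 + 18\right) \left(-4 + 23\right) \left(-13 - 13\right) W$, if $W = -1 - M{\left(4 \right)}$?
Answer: $7904$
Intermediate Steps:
$M{\left(o \right)} = 1$
$W = -2$ ($W = -1 - 1 = -2$)
$\left(-10 + 18\right) \left(-4 + 23\right) \left(-13 - 13\right) W = \left(-10 + 18\right) \left(-4 + 23\right) \left(-13 - 13\right) \left(-2\right) = 8 \cdot 19 \left(-26\right) \left(-2\right) = 152 \left(-26\right) \left(-2\right) = \left(-3952\right) \left(-2\right) = 7904$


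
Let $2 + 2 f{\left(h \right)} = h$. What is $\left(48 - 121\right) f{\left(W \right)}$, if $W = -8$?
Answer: $365$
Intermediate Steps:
$f{\left(h \right)} = -1 + \frac{h}{2}$
$\left(48 - 121\right) f{\left(W \right)} = \left(48 - 121\right) \left(-1 + \frac{1}{2} \left(-8\right)\right) = - 73 \left(-1 - 4\right) = \left(-73\right) \left(-5\right) = 365$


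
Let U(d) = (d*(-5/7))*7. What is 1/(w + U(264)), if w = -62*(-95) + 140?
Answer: 1/4710 ≈ 0.00021231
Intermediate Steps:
U(d) = -5*d (U(d) = (d*(-5*⅐))*7 = (d*(-5/7))*7 = -5*d/7*7 = -5*d)
w = 6030 (w = 5890 + 140 = 6030)
1/(w + U(264)) = 1/(6030 - 5*264) = 1/(6030 - 1320) = 1/4710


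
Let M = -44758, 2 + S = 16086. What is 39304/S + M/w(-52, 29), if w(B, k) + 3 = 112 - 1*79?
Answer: -89838569/60315 ≈ -1489.5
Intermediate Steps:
S = 16084 (S = -2 + 16086 = 16084)
w(B, k) = 30 (w(B, k) = -3 + (112 - 1*79) = -3 + (112 - 79) = -3 + 33 = 30)
39304/S + M/w(-52, 29) = 39304/16084 - 44758/30 = 39304*(1/16084) - 44758*1/30 = 9826/4021 - 22379/15 = -89838569/60315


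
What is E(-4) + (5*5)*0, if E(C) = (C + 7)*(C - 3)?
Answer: -21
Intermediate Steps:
E(C) = (-3 + C)*(7 + C) (E(C) = (7 + C)*(-3 + C) = (-3 + C)*(7 + C))
E(-4) + (5*5)*0 = (-21 + (-4)² + 4*(-4)) + (5*5)*0 = (-21 + 16 - 16) + 25*0 = -21 + 0 = -21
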